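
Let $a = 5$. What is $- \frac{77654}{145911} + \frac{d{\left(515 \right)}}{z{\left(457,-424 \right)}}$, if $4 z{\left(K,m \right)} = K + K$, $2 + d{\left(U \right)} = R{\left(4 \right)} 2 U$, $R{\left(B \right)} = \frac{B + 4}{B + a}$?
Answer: $\frac{693323194}{200043981} \approx 3.4659$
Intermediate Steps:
$R{\left(B \right)} = \frac{4 + B}{5 + B}$ ($R{\left(B \right)} = \frac{B + 4}{B + 5} = \frac{4 + B}{5 + B}$)
$d{\left(U \right)} = -2 + \frac{16 U}{9}$ ($d{\left(U \right)} = -2 + \frac{4 + 4}{5 + 4} \cdot 2 U = -2 + \frac{1}{9} \cdot 8 \cdot 2 U = -2 + \frac{8}{9} \cdot 2 U = -2 + \frac{16 U}{9}$)
$z{\left(K,m \right)} = \frac{K}{2}$ ($z{\left(K,m \right)} = \frac{K + K}{4} = \frac{2 K}{4} = \frac{K}{2}$)
$- \frac{77654}{145911} + \frac{d{\left(515 \right)}}{z{\left(457,-424 \right)}} = - \frac{77654}{145911} + \frac{-2 + \frac{16}{9} \cdot 515}{\frac{1}{2} \cdot 457} = \left(-77654\right) \frac{1}{145911} + \frac{-2 + \frac{8240}{9}}{\frac{457}{2}} = - \frac{77654}{145911} + \frac{8222}{9} \cdot \frac{2}{457} = - \frac{77654}{145911} + \frac{16444}{4113} = \frac{693323194}{200043981}$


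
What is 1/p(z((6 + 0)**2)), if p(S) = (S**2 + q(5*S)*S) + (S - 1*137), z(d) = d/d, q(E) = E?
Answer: -1/130 ≈ -0.0076923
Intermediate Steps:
z(d) = 1
p(S) = -137 + S + 6*S**2 (p(S) = (S**2 + (5*S)*S) + (S - 1*137) = (S**2 + 5*S**2) + (S - 137) = 6*S**2 + (-137 + S) = -137 + S + 6*S**2)
1/p(z((6 + 0)**2)) = 1/(-137 + 1 + 6*1**2) = 1/(-137 + 1 + 6*1) = 1/(-137 + 1 + 6) = 1/(-130) = -1/130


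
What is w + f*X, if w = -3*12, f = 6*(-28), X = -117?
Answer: 19620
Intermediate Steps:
f = -168
w = -36
w + f*X = -36 - 168*(-117) = -36 + 19656 = 19620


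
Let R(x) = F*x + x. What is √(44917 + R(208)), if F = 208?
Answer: 3*√9821 ≈ 297.30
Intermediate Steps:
R(x) = 209*x (R(x) = 208*x + x = 209*x)
√(44917 + R(208)) = √(44917 + 209*208) = √(44917 + 43472) = √88389 = 3*√9821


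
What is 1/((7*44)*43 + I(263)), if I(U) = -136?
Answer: 1/13108 ≈ 7.6289e-5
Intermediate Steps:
1/((7*44)*43 + I(263)) = 1/((7*44)*43 - 136) = 1/(308*43 - 136) = 1/(13244 - 136) = 1/13108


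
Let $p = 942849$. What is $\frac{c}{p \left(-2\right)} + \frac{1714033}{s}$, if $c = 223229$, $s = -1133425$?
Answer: $- \frac{3485161929359}{2137297255650} \approx -1.6306$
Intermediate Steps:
$\frac{c}{p \left(-2\right)} + \frac{1714033}{s} = \frac{223229}{942849 \left(-2\right)} + \frac{1714033}{-1133425} = \frac{223229}{-1885698} + 1714033 \left(- \frac{1}{1133425}\right) = 223229 \left(- \frac{1}{1885698}\right) - \frac{1714033}{1133425} = - \frac{223229}{1885698} - \frac{1714033}{1133425} = - \frac{3485161929359}{2137297255650}$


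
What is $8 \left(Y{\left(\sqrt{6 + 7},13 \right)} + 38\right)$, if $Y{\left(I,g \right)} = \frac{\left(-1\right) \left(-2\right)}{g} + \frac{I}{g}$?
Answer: $\frac{3968}{13} + \frac{8 \sqrt{13}}{13} \approx 307.45$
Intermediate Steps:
$Y{\left(I,g \right)} = \frac{2}{g} + \frac{I}{g}$
$8 \left(Y{\left(\sqrt{6 + 7},13 \right)} + 38\right) = 8 \left(\frac{2 + \sqrt{6 + 7}}{13} + 38\right) = 8 \left(\frac{2 + \sqrt{13}}{13} + 38\right) = 8 \left(\left(\frac{2}{13} + \frac{\sqrt{13}}{13}\right) + 38\right) = 8 \left(\frac{496}{13} + \frac{\sqrt{13}}{13}\right) = \frac{3968}{13} + \frac{8 \sqrt{13}}{13}$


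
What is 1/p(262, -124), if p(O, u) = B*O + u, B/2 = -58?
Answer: -1/30516 ≈ -3.2770e-5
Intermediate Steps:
B = -116 (B = 2*(-58) = -116)
p(O, u) = u - 116*O (p(O, u) = -116*O + u = u - 116*O)
1/p(262, -124) = 1/(-124 - 116*262) = 1/(-124 - 30392) = 1/(-30516) = -1/30516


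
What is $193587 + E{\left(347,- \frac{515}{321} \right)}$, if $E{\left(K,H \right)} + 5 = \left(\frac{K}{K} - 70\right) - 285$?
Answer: $193228$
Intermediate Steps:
$E{\left(K,H \right)} = -359$ ($E{\left(K,H \right)} = -5 + \left(\left(\frac{K}{K} - 70\right) - 285\right) = -5 + \left(\left(1 - 70\right) - 285\right) = -5 - 354 = -359$)
$193587 + E{\left(347,- \frac{515}{321} \right)} = 193587 - 359 = 193228$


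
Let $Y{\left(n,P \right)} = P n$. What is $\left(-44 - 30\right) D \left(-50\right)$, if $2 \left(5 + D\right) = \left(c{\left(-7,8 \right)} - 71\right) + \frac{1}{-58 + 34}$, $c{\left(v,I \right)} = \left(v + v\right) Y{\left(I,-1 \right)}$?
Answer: $\frac{687275}{12} \approx 57273.0$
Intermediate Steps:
$c{\left(v,I \right)} = - 2 I v$ ($c{\left(v,I \right)} = \left(v + v\right) \left(- I\right) = 2 v \left(- I\right) = - 2 I v$)
$D = \frac{743}{48}$ ($D = -5 + \frac{\left(\left(-2\right) 8 \left(-7\right) - 71\right) + \frac{1}{-58 + 34}}{2} = -5 + \frac{\left(112 - 71\right) + \frac{1}{-24}}{2} = -5 + \frac{41 - \frac{1}{24}}{2} = -5 + \frac{1}{2} \cdot \frac{983}{24} = -5 + \frac{983}{48} = \frac{743}{48} \approx 15.479$)
$\left(-44 - 30\right) D \left(-50\right) = \left(-44 - 30\right) \frac{743}{48} \left(-50\right) = \left(-74\right) \frac{743}{48} \left(-50\right) = \left(- \frac{27491}{24}\right) \left(-50\right) = \frac{687275}{12}$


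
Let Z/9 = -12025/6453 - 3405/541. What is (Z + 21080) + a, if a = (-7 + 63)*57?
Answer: 9386557994/387897 ≈ 24199.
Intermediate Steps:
a = 3192 (a = 56*57 = 3192)
Z = -28477990/387897 (Z = 9*(-12025/6453 - 3405/541) = 9*(-28477990/3491073) = -28477990/387897 ≈ -73.416)
(Z + 21080) + a = (-28477990/387897 + 21080) + 3192 = 8148390770/387897 + 3192 = 9386557994/387897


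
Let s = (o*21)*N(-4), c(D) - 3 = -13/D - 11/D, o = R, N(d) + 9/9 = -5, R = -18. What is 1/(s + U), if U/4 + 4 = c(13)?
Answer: 13/29336 ≈ 0.00044314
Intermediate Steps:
N(d) = -6 (N(d) = -1 - 5 = -6)
o = -18
c(D) = 3 - 24/D (c(D) = 3 + (-13/D - 11/D) = 3 - 24/D)
U = -148/13 (U = -16 + 4*(3 - 24/13) = -16 + 4*(15/13) = -16 + 60/13 = -148/13 ≈ -11.385)
s = 2268 (s = -18*21*(-6) = -378*(-6) = 2268)
1/(s + U) = 1/(2268 - 148/13) = 1/(29336/13) = 13/29336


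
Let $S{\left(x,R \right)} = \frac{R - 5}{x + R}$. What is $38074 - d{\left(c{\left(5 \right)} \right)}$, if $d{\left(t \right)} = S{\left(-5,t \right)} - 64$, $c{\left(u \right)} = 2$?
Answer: $38137$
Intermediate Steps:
$S{\left(x,R \right)} = \frac{-5 + R}{R + x}$
$d{\left(t \right)} = -63$ ($d{\left(t \right)} = \frac{-5 + t}{t - 5} - 64 = \frac{-5 + t}{-5 + t} - 64 = 1 - 64 = -63$)
$38074 - d{\left(c{\left(5 \right)} \right)} = 38074 - -63 = 38074 + 63 = 38137$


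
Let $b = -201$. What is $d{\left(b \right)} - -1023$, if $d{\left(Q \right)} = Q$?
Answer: $822$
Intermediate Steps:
$d{\left(b \right)} - -1023 = -201 - -1023 = -201 + 1023 = 822$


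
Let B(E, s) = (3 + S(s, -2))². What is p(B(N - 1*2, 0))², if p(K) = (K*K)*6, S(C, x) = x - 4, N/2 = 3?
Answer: 236196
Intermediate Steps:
N = 6 (N = 2*3 = 6)
S(C, x) = -4 + x
B(E, s) = 9 (B(E, s) = (3 + (-4 - 2))² = (3 - 6)² = (-3)² = 9)
p(K) = 6*K² (p(K) = K²*6 = 6*K²)
p(B(N - 1*2, 0))² = (6*9²)² = (6*81)² = 486² = 236196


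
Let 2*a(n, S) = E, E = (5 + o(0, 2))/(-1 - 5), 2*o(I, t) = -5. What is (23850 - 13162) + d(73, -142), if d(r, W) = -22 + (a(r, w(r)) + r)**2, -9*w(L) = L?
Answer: 9195625/576 ≈ 15965.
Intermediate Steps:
o(I, t) = -5/2 (o(I, t) = (1/2)*(-5) = -5/2)
w(L) = -L/9
E = -5/12 (E = (5 - 5/2)/(-1 - 5) = (5/2)/(-6) = (5/2)*(-1/6) = -5/12 ≈ -0.41667)
a(n, S) = -5/24 (a(n, S) = (1/2)*(-5/12) = -5/24)
d(r, W) = -22 + (-5/24 + r)**2
(23850 - 13162) + d(73, -142) = (23850 - 13162) + (-22 + (-5 + 24*73)**2/576) = 10688 + (-22 + (-5 + 1752)**2/576) = 10688 + (-22 + (1/576)*1747**2) = 10688 + (-22 + (1/576)*3052009) = 10688 + (-22 + 3052009/576) = 10688 + 3039337/576 = 9195625/576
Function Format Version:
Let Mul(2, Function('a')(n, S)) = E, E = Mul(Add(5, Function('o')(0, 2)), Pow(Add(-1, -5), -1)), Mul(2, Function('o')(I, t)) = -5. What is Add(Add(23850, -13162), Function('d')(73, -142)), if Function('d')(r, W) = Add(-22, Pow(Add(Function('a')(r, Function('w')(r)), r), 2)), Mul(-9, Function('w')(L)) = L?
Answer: Rational(9195625, 576) ≈ 15965.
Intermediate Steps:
Function('o')(I, t) = Rational(-5, 2) (Function('o')(I, t) = Mul(Rational(1, 2), -5) = Rational(-5, 2))
Function('w')(L) = Mul(Rational(-1, 9), L)
E = Rational(-5, 12) (E = Mul(Add(5, Rational(-5, 2)), Pow(Add(-1, -5), -1)) = Mul(Rational(5, 2), Pow(-6, -1)) = Mul(Rational(5, 2), Rational(-1, 6)) = Rational(-5, 12) ≈ -0.41667)
Function('a')(n, S) = Rational(-5, 24) (Function('a')(n, S) = Mul(Rational(1, 2), Rational(-5, 12)) = Rational(-5, 24))
Function('d')(r, W) = Add(-22, Pow(Add(Rational(-5, 24), r), 2))
Add(Add(23850, -13162), Function('d')(73, -142)) = Add(Add(23850, -13162), Add(-22, Mul(Rational(1, 576), Pow(Add(-5, Mul(24, 73)), 2)))) = Add(10688, Add(-22, Mul(Rational(1, 576), Pow(Add(-5, 1752), 2)))) = Add(10688, Add(-22, Mul(Rational(1, 576), Pow(1747, 2)))) = Add(10688, Add(-22, Mul(Rational(1, 576), 3052009))) = Add(10688, Add(-22, Rational(3052009, 576))) = Add(10688, Rational(3039337, 576)) = Rational(9195625, 576)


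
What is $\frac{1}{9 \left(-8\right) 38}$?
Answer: $- \frac{1}{2736} \approx -0.0003655$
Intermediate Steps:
$\frac{1}{9 \left(-8\right) 38} = \frac{1}{\left(-72\right) 38} = \frac{1}{-2736} = - \frac{1}{2736}$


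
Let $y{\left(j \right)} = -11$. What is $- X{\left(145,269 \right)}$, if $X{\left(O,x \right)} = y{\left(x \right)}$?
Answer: $11$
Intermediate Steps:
$X{\left(O,x \right)} = -11$
$- X{\left(145,269 \right)} = \left(-1\right) \left(-11\right) = 11$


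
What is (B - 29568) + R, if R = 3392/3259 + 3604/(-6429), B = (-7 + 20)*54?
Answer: -604793574394/20952111 ≈ -28866.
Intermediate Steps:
B = 702 (B = 13*54 = 702)
R = 10061732/20952111 (R = 3392*(1/3259) + 3604*(-1/6429) = 3392/3259 - 3604/6429 = 10061732/20952111 ≈ 0.48023)
(B - 29568) + R = (702 - 29568) + 10061732/20952111 = -28866 + 10061732/20952111 = -604793574394/20952111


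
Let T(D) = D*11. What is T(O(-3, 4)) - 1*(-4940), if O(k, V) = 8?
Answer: 5028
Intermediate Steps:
T(D) = 11*D
T(O(-3, 4)) - 1*(-4940) = 11*8 - 1*(-4940) = 88 + 4940 = 5028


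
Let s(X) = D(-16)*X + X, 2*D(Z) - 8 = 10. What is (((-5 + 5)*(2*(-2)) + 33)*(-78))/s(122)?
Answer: -1287/610 ≈ -2.1098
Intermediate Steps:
D(Z) = 9 (D(Z) = 4 + (1/2)*10 = 4 + 5 = 9)
s(X) = 10*X (s(X) = 9*X + X = 10*X)
(((-5 + 5)*(2*(-2)) + 33)*(-78))/s(122) = (((-5 + 5)*(2*(-2)) + 33)*(-78))/((10*122)) = ((0*(-4) + 33)*(-78))/1220 = ((0 + 33)*(-78))*(1/1220) = (33*(-78))*(1/1220) = -2574*1/1220 = -1287/610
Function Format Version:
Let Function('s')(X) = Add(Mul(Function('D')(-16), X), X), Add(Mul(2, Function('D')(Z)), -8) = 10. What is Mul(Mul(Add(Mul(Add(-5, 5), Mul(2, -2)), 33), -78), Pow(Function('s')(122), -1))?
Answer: Rational(-1287, 610) ≈ -2.1098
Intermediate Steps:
Function('D')(Z) = 9 (Function('D')(Z) = Add(4, Mul(Rational(1, 2), 10)) = Add(4, 5) = 9)
Function('s')(X) = Mul(10, X) (Function('s')(X) = Add(Mul(9, X), X) = Mul(10, X))
Mul(Mul(Add(Mul(Add(-5, 5), Mul(2, -2)), 33), -78), Pow(Function('s')(122), -1)) = Mul(Mul(Add(Mul(Add(-5, 5), Mul(2, -2)), 33), -78), Pow(Mul(10, 122), -1)) = Mul(Mul(Add(Mul(0, -4), 33), -78), Pow(1220, -1)) = Mul(Mul(Add(0, 33), -78), Rational(1, 1220)) = Mul(Mul(33, -78), Rational(1, 1220)) = Mul(-2574, Rational(1, 1220)) = Rational(-1287, 610)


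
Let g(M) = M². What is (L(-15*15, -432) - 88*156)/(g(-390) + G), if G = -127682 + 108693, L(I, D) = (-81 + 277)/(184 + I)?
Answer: -563044/5457551 ≈ -0.10317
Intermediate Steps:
L(I, D) = 196/(184 + I)
G = -18989
(L(-15*15, -432) - 88*156)/(g(-390) + G) = (196/(184 - 15*15) - 88*156)/((-390)² - 18989) = (196/(184 - 225) - 13728)/(152100 - 18989) = (196/(-41) - 13728)/133111 = (196*(-1/41) - 13728)*(1/133111) = (-196/41 - 13728)*(1/133111) = -563044/41*1/133111 = -563044/5457551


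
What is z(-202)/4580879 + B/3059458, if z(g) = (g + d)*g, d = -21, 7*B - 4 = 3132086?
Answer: 7656219861293/49052524162537 ≈ 0.15608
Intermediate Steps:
B = 3132090/7 (B = 4/7 + (⅐)*3132086 = 4/7 + 3132086/7 = 3132090/7 ≈ 4.4744e+5)
z(g) = g*(-21 + g) (z(g) = (g - 21)*g = (-21 + g)*g = g*(-21 + g))
z(-202)/4580879 + B/3059458 = -202*(-21 - 202)/4580879 + (3132090/7)/3059458 = -202*(-223)*(1/4580879) + (3132090/7)*(1/3059458) = 45046*(1/4580879) + 1566045/10708103 = 45046/4580879 + 1566045/10708103 = 7656219861293/49052524162537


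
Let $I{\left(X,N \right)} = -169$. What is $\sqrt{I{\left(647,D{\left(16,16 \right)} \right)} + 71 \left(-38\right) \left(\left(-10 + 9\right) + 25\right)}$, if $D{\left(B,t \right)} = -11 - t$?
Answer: $i \sqrt{64921} \approx 254.8 i$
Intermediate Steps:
$\sqrt{I{\left(647,D{\left(16,16 \right)} \right)} + 71 \left(-38\right) \left(\left(-10 + 9\right) + 25\right)} = \sqrt{-169 + 71 \left(-38\right) \left(\left(-10 + 9\right) + 25\right)} = \sqrt{-169 - 2698 \left(-1 + 25\right)} = \sqrt{-169 - 64752} = \sqrt{-64921} = i \sqrt{64921}$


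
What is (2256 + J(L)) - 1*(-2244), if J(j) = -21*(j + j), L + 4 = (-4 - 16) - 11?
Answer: 5970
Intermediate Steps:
L = -35 (L = -4 + ((-4 - 16) - 11) = -4 + (-20 - 11) = -4 - 31 = -35)
J(j) = -42*j
(2256 + J(L)) - 1*(-2244) = (2256 - 42*(-35)) - 1*(-2244) = (2256 + 1470) + 2244 = 3726 + 2244 = 5970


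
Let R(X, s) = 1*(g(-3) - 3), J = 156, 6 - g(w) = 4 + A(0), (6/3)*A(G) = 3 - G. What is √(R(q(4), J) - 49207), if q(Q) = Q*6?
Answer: I*√196838/2 ≈ 221.83*I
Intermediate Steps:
A(G) = 3/2 - G/2 (A(G) = (3 - G)/2 = 3/2 - G/2)
q(Q) = 6*Q
g(w) = ½ (g(w) = 6 - (4 + (3/2 - ½*0)) = 6 - (4 + (3/2 + 0)) = 6 - (4 + 3/2) = 6 - 1*11/2 = 6 - 11/2 = ½)
R(X, s) = -5/2 (R(X, s) = 1*(½ - 3) = 1*(-5/2) = -5/2)
√(R(q(4), J) - 49207) = √(-5/2 - 49207) = √(-98419/2) = I*√196838/2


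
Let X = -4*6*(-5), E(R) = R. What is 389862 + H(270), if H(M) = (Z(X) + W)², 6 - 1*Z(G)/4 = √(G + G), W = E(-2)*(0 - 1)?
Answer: 394378 - 832*√15 ≈ 3.9116e+5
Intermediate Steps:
X = 120 (X = -24*(-5) = 120)
W = 2 (W = -2*(0 - 1) = -2*(-1) = 2)
Z(G) = 24 - 4*√2*√G (Z(G) = 24 - 4*√(G + G) = 24 - 4*√2*√G)
H(M) = (26 - 16*√15)² (H(M) = ((24 - 4*√2*√120) + 2)² = ((24 - 4*√2*2*√30) + 2)² = ((24 - 16*√15) + 2)² = (26 - 16*√15)²)
389862 + H(270) = 389862 + (4516 - 832*√15) = 394378 - 832*√15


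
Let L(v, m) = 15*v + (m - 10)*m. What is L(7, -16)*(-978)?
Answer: -509538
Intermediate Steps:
L(v, m) = 15*v + m*(-10 + m) (L(v, m) = 15*v + (-10 + m)*m = 15*v + m*(-10 + m))
L(7, -16)*(-978) = ((-16)² - 10*(-16) + 15*7)*(-978) = (256 + 160 + 105)*(-978) = 521*(-978) = -509538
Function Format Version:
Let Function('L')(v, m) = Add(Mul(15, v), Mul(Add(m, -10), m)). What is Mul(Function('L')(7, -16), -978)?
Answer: -509538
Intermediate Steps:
Function('L')(v, m) = Add(Mul(15, v), Mul(m, Add(-10, m))) (Function('L')(v, m) = Add(Mul(15, v), Mul(Add(-10, m), m)) = Add(Mul(15, v), Mul(m, Add(-10, m))))
Mul(Function('L')(7, -16), -978) = Mul(Add(Pow(-16, 2), Mul(-10, -16), Mul(15, 7)), -978) = Mul(Add(256, 160, 105), -978) = Mul(521, -978) = -509538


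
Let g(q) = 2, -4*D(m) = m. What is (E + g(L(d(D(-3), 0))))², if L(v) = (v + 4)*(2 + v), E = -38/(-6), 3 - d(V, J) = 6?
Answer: 625/9 ≈ 69.444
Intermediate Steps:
D(m) = -m/4
d(V, J) = -3 (d(V, J) = 3 - 1*6 = 3 - 6 = -3)
E = 19/3 (E = -38*(-⅙) = 19/3 ≈ 6.3333)
L(v) = (2 + v)*(4 + v) (L(v) = (4 + v)*(2 + v) = (2 + v)*(4 + v))
(E + g(L(d(D(-3), 0))))² = (19/3 + 2)² = (25/3)² = 625/9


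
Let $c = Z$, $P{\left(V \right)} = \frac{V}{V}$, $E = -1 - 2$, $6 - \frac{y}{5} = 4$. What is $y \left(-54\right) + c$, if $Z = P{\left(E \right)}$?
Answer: $-539$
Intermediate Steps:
$y = 10$ ($y = 30 - 20 = 10$)
$E = -3$
$P{\left(V \right)} = 1$
$Z = 1$
$c = 1$
$y \left(-54\right) + c = 10 \left(-54\right) + 1 = -540 + 1 = -539$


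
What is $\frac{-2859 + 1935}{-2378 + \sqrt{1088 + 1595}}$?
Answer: $\frac{732424}{1884067} + \frac{308 \sqrt{2683}}{1884067} \approx 0.39721$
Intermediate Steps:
$\frac{-2859 + 1935}{-2378 + \sqrt{1088 + 1595}} = - \frac{924}{-2378 + \sqrt{2683}}$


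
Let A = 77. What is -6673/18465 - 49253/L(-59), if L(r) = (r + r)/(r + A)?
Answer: 8184716098/1089435 ≈ 7512.8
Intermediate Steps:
L(r) = 2*r/(77 + r) (L(r) = (r + r)/(r + 77) = (2*r)/(77 + r) = 2*r/(77 + r))
-6673/18465 - 49253/L(-59) = -6673/18465 - 49253/(2*(-59)/(77 - 59)) = -6673*1/18465 - 49253/(2*(-59)/18) = -6673/18465 - 49253/(2*(-59)*(1/18)) = -6673/18465 - 49253/(-59/9) = -6673/18465 - 49253*(-9/59) = -6673/18465 + 443277/59 = 8184716098/1089435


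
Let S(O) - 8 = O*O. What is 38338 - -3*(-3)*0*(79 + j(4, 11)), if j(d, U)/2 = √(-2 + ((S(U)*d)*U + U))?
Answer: 38338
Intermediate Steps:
S(O) = 8 + O² (S(O) = 8 + O*O = 8 + O²)
j(d, U) = 2*√(-2 + U + U*d*(8 + U²)) (j(d, U) = 2*√(-2 + (((8 + U²)*d)*U + U)) = 2*√(-2 + ((d*(8 + U²))*U + U)) = 2*√(-2 + (U*d*(8 + U²) + U)) = 2*√(-2 + (U + U*d*(8 + U²))) = 2*√(-2 + U + U*d*(8 + U²)))
38338 - -3*(-3)*0*(79 + j(4, 11)) = 38338 - -3*(-3)*0*(79 + 2*√(-2 + 11 + 11*4*(8 + 11²))) = 38338 - 9*0*(79 + 2*√(-2 + 11 + 11*4*(8 + 121))) = 38338 - 0*(79 + 2*√(-2 + 11 + 11*4*129)) = 38338 - 0*(79 + 2*√(-2 + 11 + 5676)) = 38338 - 0*(79 + 2*√5685) = 38338 - 1*0 = 38338 + 0 = 38338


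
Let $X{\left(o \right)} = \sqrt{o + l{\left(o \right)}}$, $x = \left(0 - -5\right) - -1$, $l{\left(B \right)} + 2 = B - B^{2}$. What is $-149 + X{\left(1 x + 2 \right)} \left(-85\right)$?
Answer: $-149 - 425 i \sqrt{2} \approx -149.0 - 601.04 i$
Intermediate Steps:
$l{\left(B \right)} = -2 + B - B^{2}$ ($l{\left(B \right)} = -2 - \left(B^{2} - B\right) = -2 + B - B^{2}$)
$x = 6$ ($x = \left(0 + 5\right) + 1 = 5 + 1 = 6$)
$X{\left(o \right)} = \sqrt{-2 - o^{2} + 2 o}$ ($X{\left(o \right)} = \sqrt{o - \left(2 + o^{2} - o\right)} = \sqrt{-2 - o^{2} + 2 o}$)
$-149 + X{\left(1 x + 2 \right)} \left(-85\right) = -149 + \sqrt{-2 - \left(1 \cdot 6 + 2\right)^{2} + 2 \left(1 \cdot 6 + 2\right)} \left(-85\right) = -149 + \sqrt{-2 - \left(6 + 2\right)^{2} + 2 \left(6 + 2\right)} \left(-85\right) = -149 + \sqrt{-2 - 8^{2} + 2 \cdot 8} \left(-85\right) = -149 + \sqrt{-2 - 64 + 16} \left(-85\right) = -149 + \sqrt{-50} \left(-85\right) = -149 + 5 i \sqrt{2} \left(-85\right) = -149 - 425 i \sqrt{2}$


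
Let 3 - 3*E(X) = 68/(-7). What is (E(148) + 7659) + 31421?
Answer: 820769/21 ≈ 39084.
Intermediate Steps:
E(X) = 89/21 (E(X) = 1 - 68/(3*(-7)) = 1 - 68*(-1)/(3*7) = 1 - ⅓*(-68/7) = 1 + 68/21 = 89/21)
(E(148) + 7659) + 31421 = (89/21 + 7659) + 31421 = 160928/21 + 31421 = 820769/21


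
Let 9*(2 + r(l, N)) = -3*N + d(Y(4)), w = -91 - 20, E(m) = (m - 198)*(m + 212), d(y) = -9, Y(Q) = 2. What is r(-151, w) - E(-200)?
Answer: 4810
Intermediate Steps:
E(m) = (-198 + m)*(212 + m)
w = -111
r(l, N) = -3 - N/3 (r(l, N) = -2 + (-3*N - 9)/9 = -2 + (-9 - 3*N)/9 = -2 + (-1 - N/3) = -3 - N/3)
r(-151, w) - E(-200) = (-3 - 1/3*(-111)) - (-41976 + (-200)**2 + 14*(-200)) = (-3 + 37) - (-41976 + 40000 - 2800) = 34 - 1*(-4776) = 34 + 4776 = 4810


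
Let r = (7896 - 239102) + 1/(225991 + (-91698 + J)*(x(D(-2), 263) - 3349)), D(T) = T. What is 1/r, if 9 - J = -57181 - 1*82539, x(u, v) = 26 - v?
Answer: -172013175/39770478139051 ≈ -4.3251e-6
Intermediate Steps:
J = 139729 (J = 9 - (-57181 - 1*82539) = 9 - (-57181 - 82539) = 9 - 1*(-139720) = 9 + 139720 = 139729)
r = -39770478139051/172013175 (r = (7896 - 239102) + 1/(225991 + (-91698 + 139729)*((26 - 1*263) - 3349)) = -231206 + 1/(225991 + 48031*((26 - 263) - 3349)) = -231206 + 1/(225991 + 48031*(-237 - 3349)) = -231206 + 1/(225991 + 48031*(-3586)) = -231206 + 1/(225991 - 172239166) = -231206 + 1/(-172013175) = -231206 - 1/172013175 = -39770478139051/172013175 ≈ -2.3121e+5)
1/r = 1/(-39770478139051/172013175) = -172013175/39770478139051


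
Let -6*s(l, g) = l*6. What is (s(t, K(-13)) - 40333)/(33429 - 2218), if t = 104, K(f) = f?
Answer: -40437/31211 ≈ -1.2956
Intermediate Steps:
s(l, g) = -l (s(l, g) = -l*6/6 = -l)
(s(t, K(-13)) - 40333)/(33429 - 2218) = (-1*104 - 40333)/(33429 - 2218) = (-104 - 40333)/31211 = -40437*1/31211 = -40437/31211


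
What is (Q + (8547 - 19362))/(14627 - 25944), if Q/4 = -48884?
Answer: 206351/11317 ≈ 18.234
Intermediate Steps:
Q = -195536 (Q = 4*(-48884) = -195536)
(Q + (8547 - 19362))/(14627 - 25944) = (-195536 + (8547 - 19362))/(14627 - 25944) = (-195536 - 10815)/(-11317) = -206351*(-1/11317) = 206351/11317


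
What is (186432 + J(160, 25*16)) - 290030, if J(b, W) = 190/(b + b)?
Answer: -3315117/32 ≈ -1.0360e+5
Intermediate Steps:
J(b, W) = 95/b (J(b, W) = 190/((2*b)) = 190*(1/(2*b)) = 95/b)
(186432 + J(160, 25*16)) - 290030 = (186432 + 95/160) - 290030 = (186432 + 95*(1/160)) - 290030 = (186432 + 19/32) - 290030 = 5965843/32 - 290030 = -3315117/32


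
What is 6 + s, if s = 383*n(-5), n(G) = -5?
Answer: -1909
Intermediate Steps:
s = -1915 (s = 383*(-5) = -1915)
6 + s = 6 - 1915 = -1909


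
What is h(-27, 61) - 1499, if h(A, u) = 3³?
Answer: -1472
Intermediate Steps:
h(A, u) = 27
h(-27, 61) - 1499 = 27 - 1499 = -1472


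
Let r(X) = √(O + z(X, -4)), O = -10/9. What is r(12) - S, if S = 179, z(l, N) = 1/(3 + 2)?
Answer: -179 + I*√205/15 ≈ -179.0 + 0.95452*I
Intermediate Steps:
O = -10/9 (O = -10*⅑ = -10/9 ≈ -1.1111)
z(l, N) = ⅕ (z(l, N) = 1/5 = ⅕)
r(X) = I*√205/15 (r(X) = √(-10/9 + ⅕) = √(-41/45) = I*√205/15)
r(12) - S = I*√205/15 - 1*179 = I*√205/15 - 179 = -179 + I*√205/15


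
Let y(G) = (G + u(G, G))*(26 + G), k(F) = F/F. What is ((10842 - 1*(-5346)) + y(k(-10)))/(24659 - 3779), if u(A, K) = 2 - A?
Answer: 2707/3480 ≈ 0.77787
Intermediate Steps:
k(F) = 1
y(G) = 52 + 2*G (y(G) = (G + (2 - G))*(26 + G) = 2*(26 + G) = 52 + 2*G)
((10842 - 1*(-5346)) + y(k(-10)))/(24659 - 3779) = ((10842 - 1*(-5346)) + (52 + 2*1))/(24659 - 3779) = ((10842 + 5346) + (52 + 2))/20880 = (16188 + 54)*(1/20880) = 16242*(1/20880) = 2707/3480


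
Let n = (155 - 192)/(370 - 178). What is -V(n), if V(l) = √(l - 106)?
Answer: -I*√61167/24 ≈ -10.305*I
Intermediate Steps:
n = -37/192 ≈ -0.19271
V(l) = √(-106 + l)
-V(n) = -√(-106 - 37/192) = -√(-20389/192) = -I*√61167/24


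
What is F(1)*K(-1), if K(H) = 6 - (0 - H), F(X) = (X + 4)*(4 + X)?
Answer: 125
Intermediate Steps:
F(X) = (4 + X)² (F(X) = (4 + X)*(4 + X) = (4 + X)²)
K(H) = 6 + H (K(H) = 6 - (-1)*H = 6 + H)
F(1)*K(-1) = (4 + 1)²*(6 - 1) = 5²*5 = 25*5 = 125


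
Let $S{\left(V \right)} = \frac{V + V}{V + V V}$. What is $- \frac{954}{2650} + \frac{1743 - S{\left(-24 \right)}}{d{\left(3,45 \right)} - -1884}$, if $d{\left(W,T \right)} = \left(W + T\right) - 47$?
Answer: $\frac{122416}{216775} \approx 0.56471$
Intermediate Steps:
$S{\left(V \right)} = \frac{2 V}{V + V^{2}}$
$d{\left(W,T \right)} = -47 + T + W$ ($d{\left(W,T \right)} = \left(T + W\right) - 47 = -47 + T + W$)
$- \frac{954}{2650} + \frac{1743 - S{\left(-24 \right)}}{d{\left(3,45 \right)} - -1884} = - \frac{954}{2650} + \frac{1743 - \frac{2}{1 - 24}}{\left(-47 + 45 + 3\right) - -1884} = \left(-954\right) \frac{1}{2650} + \frac{1743 - \frac{2}{-23}}{1 + 1884} = - \frac{9}{25} + \frac{1743 - 2 \left(- \frac{1}{23}\right)}{1885} = - \frac{9}{25} + \left(1743 - - \frac{2}{23}\right) \frac{1}{1885} = - \frac{9}{25} + \left(1743 + \frac{2}{23}\right) \frac{1}{1885} = - \frac{9}{25} + \frac{40091}{23} \cdot \frac{1}{1885} = - \frac{9}{25} + \frac{40091}{43355} = \frac{122416}{216775}$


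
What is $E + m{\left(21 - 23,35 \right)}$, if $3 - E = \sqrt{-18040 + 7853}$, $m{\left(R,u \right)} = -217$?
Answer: $-214 - i \sqrt{10187} \approx -214.0 - 100.93 i$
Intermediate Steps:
$E = 3 - i \sqrt{10187}$ ($E = 3 - \sqrt{-18040 + 7853} = 3 - \sqrt{-10187} = 3 - i \sqrt{10187} \approx 3.0 - 100.93 i$)
$E + m{\left(21 - 23,35 \right)} = \left(3 - i \sqrt{10187}\right) - 217 = -214 - i \sqrt{10187}$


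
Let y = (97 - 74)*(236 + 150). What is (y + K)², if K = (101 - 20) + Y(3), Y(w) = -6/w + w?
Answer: 80281600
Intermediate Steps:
Y(w) = w - 6/w
y = 8878 (y = 23*386 = 8878)
K = 82 (K = (101 - 20) + (3 - 6/3) = 81 + (3 - 6*⅓) = 81 + (3 - 2) = 81 + 1 = 82)
(y + K)² = (8878 + 82)² = 8960² = 80281600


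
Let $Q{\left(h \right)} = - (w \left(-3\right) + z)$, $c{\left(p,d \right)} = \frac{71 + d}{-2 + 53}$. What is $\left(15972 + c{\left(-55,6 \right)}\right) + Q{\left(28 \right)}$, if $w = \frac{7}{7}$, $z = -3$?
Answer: $\frac{814955}{51} \approx 15980.0$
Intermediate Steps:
$w = 1$ ($w = 7 \cdot \frac{1}{7} = 1$)
$c{\left(p,d \right)} = \frac{71}{51} + \frac{d}{51}$ ($c{\left(p,d \right)} = \frac{71 + d}{51} = \left(71 + d\right) \frac{1}{51} = \frac{71}{51} + \frac{d}{51}$)
$Q{\left(h \right)} = 6$ ($Q{\left(h \right)} = - (1 \left(-3\right) - 3) = - (-3 - 3) = \left(-1\right) \left(-6\right) = 6$)
$\left(15972 + c{\left(-55,6 \right)}\right) + Q{\left(28 \right)} = \left(15972 + \left(\frac{71}{51} + \frac{1}{51} \cdot 6\right)\right) + 6 = \left(15972 + \left(\frac{71}{51} + \frac{2}{17}\right)\right) + 6 = \left(15972 + \frac{77}{51}\right) + 6 = \frac{814649}{51} + 6 = \frac{814955}{51}$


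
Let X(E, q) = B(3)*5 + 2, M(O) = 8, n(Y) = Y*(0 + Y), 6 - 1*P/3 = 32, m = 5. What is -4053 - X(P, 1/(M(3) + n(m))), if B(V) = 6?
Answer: -4085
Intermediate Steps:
P = -78 (P = 18 - 3*32 = 18 - 96 = -78)
n(Y) = Y² (n(Y) = Y*Y = Y²)
X(E, q) = 32 (X(E, q) = 6*5 + 2 = 30 + 2 = 32)
-4053 - X(P, 1/(M(3) + n(m))) = -4053 - 1*32 = -4053 - 32 = -4085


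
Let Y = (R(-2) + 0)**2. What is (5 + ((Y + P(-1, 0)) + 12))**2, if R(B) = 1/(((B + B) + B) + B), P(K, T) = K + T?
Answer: 1050625/4096 ≈ 256.50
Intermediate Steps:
R(B) = 1/(4*B) (R(B) = 1/((2*B + B) + B) = 1/(3*B + B) = 1/(4*B))
Y = 1/64 (Y = ((1/4)/(-2) + 0)**2 = ((1/4)*(-1/2) + 0)**2 = (-1/8 + 0)**2 = (-1/8)**2 = 1/64 ≈ 0.015625)
(5 + ((Y + P(-1, 0)) + 12))**2 = (5 + ((1/64 + (-1 + 0)) + 12))**2 = (5 + ((1/64 - 1) + 12))**2 = (5 + (-63/64 + 12))**2 = (5 + 705/64)**2 = (1025/64)**2 = 1050625/4096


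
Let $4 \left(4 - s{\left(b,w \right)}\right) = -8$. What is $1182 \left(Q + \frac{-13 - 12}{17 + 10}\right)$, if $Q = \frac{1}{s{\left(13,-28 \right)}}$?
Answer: $- \frac{8077}{9} \approx -897.44$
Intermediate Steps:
$s{\left(b,w \right)} = 6$ ($s{\left(b,w \right)} = 4 - -2 = 4 + 2 = 6$)
$Q = \frac{1}{6} \approx 0.16667$
$1182 \left(Q + \frac{-13 - 12}{17 + 10}\right) = 1182 \left(\frac{1}{6} + \frac{-13 - 12}{17 + 10}\right) = 1182 \left(\frac{1}{6} + \frac{1}{27} \left(-25\right)\right) = 1182 \left(\frac{1}{6} - \frac{25}{27}\right) = 1182 \left(- \frac{41}{54}\right) = - \frac{8077}{9}$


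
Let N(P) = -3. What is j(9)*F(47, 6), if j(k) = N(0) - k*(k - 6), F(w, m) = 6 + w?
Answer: -1590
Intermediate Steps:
j(k) = -3 - k*(-6 + k) (j(k) = -3 - k*(k - 6) = -3 - k*(-6 + k))
j(9)*F(47, 6) = (-3 - 1*9**2 + 6*9)*(6 + 47) = (-3 - 1*81 + 54)*53 = (-3 - 81 + 54)*53 = -30*53 = -1590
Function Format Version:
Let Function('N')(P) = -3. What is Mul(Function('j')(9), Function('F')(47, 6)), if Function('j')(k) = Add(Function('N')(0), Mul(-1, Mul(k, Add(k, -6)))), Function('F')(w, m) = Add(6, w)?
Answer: -1590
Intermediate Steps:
Function('j')(k) = Add(-3, Mul(-1, k, Add(-6, k))) (Function('j')(k) = Add(-3, Mul(-1, Mul(k, Add(k, -6)))) = Add(-3, Mul(-1, Mul(k, Add(-6, k)))) = Add(-3, Mul(-1, k, Add(-6, k))))
Mul(Function('j')(9), Function('F')(47, 6)) = Mul(Add(-3, Mul(-1, Pow(9, 2)), Mul(6, 9)), Add(6, 47)) = Mul(Add(-3, Mul(-1, 81), 54), 53) = Mul(Add(-3, -81, 54), 53) = Mul(-30, 53) = -1590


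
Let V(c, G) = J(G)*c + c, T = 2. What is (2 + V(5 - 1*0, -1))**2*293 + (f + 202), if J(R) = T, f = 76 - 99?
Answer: 84856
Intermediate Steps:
f = -23
J(R) = 2
V(c, G) = 3*c (V(c, G) = 2*c + c = 3*c)
(2 + V(5 - 1*0, -1))**2*293 + (f + 202) = (2 + 3*(5 - 1*0))**2*293 + (-23 + 202) = (2 + 3*(5 + 0))**2*293 + 179 = (2 + 3*5)**2*293 + 179 = (2 + 15)**2*293 + 179 = 17**2*293 + 179 = 289*293 + 179 = 84677 + 179 = 84856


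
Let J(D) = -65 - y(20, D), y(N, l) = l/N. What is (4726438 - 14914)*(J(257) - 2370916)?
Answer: -55854972140637/5 ≈ -1.1171e+13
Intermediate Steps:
J(D) = -65 - D/20
(4726438 - 14914)*(J(257) - 2370916) = (4726438 - 14914)*((-65 - 1/20*257) - 2370916) = 4711524*((-65 - 257/20) - 2370916) = 4711524*(-1557/20 - 2370916) = 4711524*(-47419877/20) = -55854972140637/5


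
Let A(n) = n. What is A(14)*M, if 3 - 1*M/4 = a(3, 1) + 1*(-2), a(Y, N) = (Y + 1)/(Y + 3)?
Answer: 728/3 ≈ 242.67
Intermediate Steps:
a(Y, N) = (1 + Y)/(3 + Y)
M = 52/3 (M = 12 - 4*((1 + 3)/(3 + 3) + 1*(-2)) = 12 - 4*(4/6 - 2) = 12 - 4*((⅙)*4 - 2) = 12 - 4*(⅔ - 2) = 12 - 4*(-4/3) = 12 + 16/3 = 52/3 ≈ 17.333)
A(14)*M = 14*(52/3) = 728/3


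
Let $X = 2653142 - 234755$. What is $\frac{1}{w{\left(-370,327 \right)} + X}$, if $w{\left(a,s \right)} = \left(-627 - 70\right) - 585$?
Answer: $\frac{1}{2417105} \approx 4.1372 \cdot 10^{-7}$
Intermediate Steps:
$w{\left(a,s \right)} = -1282$ ($w{\left(a,s \right)} = -697 - 585 = -1282$)
$X = 2418387$ ($X = 2653142 - 234755 = 2418387$)
$\frac{1}{w{\left(-370,327 \right)} + X} = \frac{1}{-1282 + 2418387} = \frac{1}{2417105}$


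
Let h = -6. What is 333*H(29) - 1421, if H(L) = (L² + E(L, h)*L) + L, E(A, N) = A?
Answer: 568342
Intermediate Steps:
H(L) = L + 2*L² (H(L) = (L² + L*L) + L = (L² + L²) + L = 2*L² + L = L + 2*L²)
333*H(29) - 1421 = 333*(29*(1 + 2*29)) - 1421 = 333*(29*(1 + 58)) - 1421 = 333*(29*59) - 1421 = 333*1711 - 1421 = 569763 - 1421 = 568342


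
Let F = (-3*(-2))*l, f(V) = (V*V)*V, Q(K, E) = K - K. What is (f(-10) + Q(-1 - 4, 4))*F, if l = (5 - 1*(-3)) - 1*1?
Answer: -42000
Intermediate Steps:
l = 7 (l = (5 + 3) - 1 = 8 - 1 = 7)
Q(K, E) = 0
f(V) = V³ (f(V) = V²*V = V³)
F = 42 (F = -3*(-2)*7 = 6*7 = 42)
(f(-10) + Q(-1 - 4, 4))*F = ((-10)³ + 0)*42 = (-1000 + 0)*42 = -1000*42 = -42000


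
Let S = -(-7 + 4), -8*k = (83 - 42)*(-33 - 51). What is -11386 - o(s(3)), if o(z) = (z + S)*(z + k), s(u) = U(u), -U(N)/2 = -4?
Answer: -32419/2 ≈ -16210.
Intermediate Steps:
U(N) = 8 (U(N) = -2*(-4) = 8)
k = 861/2 (k = -(83 - 42)*(-33 - 51)/8 = -41*(-84)/8 = -1/8*(-3444) = 861/2 ≈ 430.50)
S = 3 (S = -1*(-3) = 3)
s(u) = 8
o(z) = (3 + z)*(861/2 + z) (o(z) = (z + 3)*(z + 861/2) = (3 + z)*(861/2 + z))
-11386 - o(s(3)) = -11386 - (2583/2 + 8**2 + (867/2)*8) = -11386 - (2583/2 + 64 + 3468) = -11386 - 1*9647/2 = -11386 - 9647/2 = -32419/2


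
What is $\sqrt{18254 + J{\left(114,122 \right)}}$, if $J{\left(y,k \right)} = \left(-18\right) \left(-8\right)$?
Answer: $\sqrt{18398} \approx 135.64$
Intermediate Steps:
$J{\left(y,k \right)} = 144$
$\sqrt{18254 + J{\left(114,122 \right)}} = \sqrt{18254 + 144} = \sqrt{18398}$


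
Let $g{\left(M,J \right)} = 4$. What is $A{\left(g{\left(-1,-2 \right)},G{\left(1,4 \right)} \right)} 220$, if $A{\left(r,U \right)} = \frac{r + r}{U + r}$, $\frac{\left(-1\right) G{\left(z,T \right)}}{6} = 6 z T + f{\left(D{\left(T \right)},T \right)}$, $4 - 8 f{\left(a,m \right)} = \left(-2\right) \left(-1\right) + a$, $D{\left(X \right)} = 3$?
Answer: $- \frac{7040}{557} \approx -12.639$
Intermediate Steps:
$f{\left(a,m \right)} = \frac{1}{4} - \frac{a}{8}$ ($f{\left(a,m \right)} = \frac{1}{2} - \frac{\left(-2\right) \left(-1\right) + a}{8} = \frac{1}{2} - \frac{2 + a}{8} = \frac{1}{2} - \left(\frac{1}{4} + \frac{a}{8}\right) = \frac{1}{4} - \frac{a}{8}$)
$G{\left(z,T \right)} = \frac{3}{4} - 36 T z$ ($G{\left(z,T \right)} = - 6 \left(6 z T + \left(\frac{1}{4} - \frac{3}{8}\right)\right) = - 6 \left(6 T z + \left(\frac{1}{4} - \frac{3}{8}\right)\right) = - 6 \left(6 T z - \frac{1}{8}\right) = - 6 \left(- \frac{1}{8} + 6 T z\right) = \frac{3}{4} - 36 T z$)
$A{\left(r,U \right)} = \frac{2 r}{U + r}$
$A{\left(g{\left(-1,-2 \right)},G{\left(1,4 \right)} \right)} 220 = 2 \cdot 4 \frac{1}{\left(\frac{3}{4} - 144 \cdot 1\right) + 4} \cdot 220 = 2 \cdot 4 \frac{1}{\left(\frac{3}{4} - 144\right) + 4} \cdot 220 = 2 \cdot 4 \frac{1}{- \frac{573}{4} + 4} \cdot 220 = 2 \cdot 4 \frac{1}{- \frac{557}{4}} \cdot 220 = 2 \cdot 4 \left(- \frac{4}{557}\right) 220 = \left(- \frac{32}{557}\right) 220 = - \frac{7040}{557}$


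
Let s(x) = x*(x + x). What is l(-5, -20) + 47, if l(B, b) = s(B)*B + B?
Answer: -208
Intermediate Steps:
s(x) = 2*x² (s(x) = x*(2*x) = 2*x²)
l(B, b) = B + 2*B³ (l(B, b) = (2*B²)*B + B = 2*B³ + B = B + 2*B³)
l(-5, -20) + 47 = (-5 + 2*(-5)³) + 47 = (-5 + 2*(-125)) + 47 = (-5 - 250) + 47 = -255 + 47 = -208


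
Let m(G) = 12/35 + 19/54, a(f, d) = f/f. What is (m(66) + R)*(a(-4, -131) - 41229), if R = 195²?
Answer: -1481498557682/945 ≈ -1.5677e+9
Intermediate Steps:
a(f, d) = 1
m(G) = 1313/1890 (m(G) = 12*(1/35) + 19*(1/54) = 12/35 + 19/54 = 1313/1890)
R = 38025
(m(66) + R)*(a(-4, -131) - 41229) = (1313/1890 + 38025)*(1 - 41229) = (71868563/1890)*(-41228) = -1481498557682/945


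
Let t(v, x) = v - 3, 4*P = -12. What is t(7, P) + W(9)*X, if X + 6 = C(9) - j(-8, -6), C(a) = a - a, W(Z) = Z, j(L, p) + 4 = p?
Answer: 40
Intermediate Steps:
P = -3 (P = (¼)*(-12) = -3)
j(L, p) = -4 + p
C(a) = 0
t(v, x) = -3 + v
X = 4 (X = -6 + (0 - (-4 - 6)) = -6 + (0 - 1*(-10)) = -6 + (0 + 10) = -6 + 10 = 4)
t(7, P) + W(9)*X = (-3 + 7) + 9*4 = 4 + 36 = 40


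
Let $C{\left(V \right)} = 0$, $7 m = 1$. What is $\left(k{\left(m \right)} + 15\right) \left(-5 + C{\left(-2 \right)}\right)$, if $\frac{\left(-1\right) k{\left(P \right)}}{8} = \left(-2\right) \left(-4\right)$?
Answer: $245$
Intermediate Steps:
$m = \frac{1}{7}$ ($m = \frac{1}{7} \cdot 1 = \frac{1}{7} \approx 0.14286$)
$k{\left(P \right)} = -64$ ($k{\left(P \right)} = - 8 \left(\left(-2\right) \left(-4\right)\right) = \left(-8\right) 8 = -64$)
$\left(k{\left(m \right)} + 15\right) \left(-5 + C{\left(-2 \right)}\right) = \left(-64 + 15\right) \left(-5 + 0\right) = \left(-49\right) \left(-5\right) = 245$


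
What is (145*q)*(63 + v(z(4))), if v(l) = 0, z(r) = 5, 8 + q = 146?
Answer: 1260630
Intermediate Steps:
q = 138 (q = -8 + 146 = 138)
(145*q)*(63 + v(z(4))) = (145*138)*(63 + 0) = 20010*63 = 1260630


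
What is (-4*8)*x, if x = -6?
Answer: 192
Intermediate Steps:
(-4*8)*x = -4*8*(-6) = -32*(-6) = 192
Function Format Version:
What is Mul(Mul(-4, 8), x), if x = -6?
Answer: 192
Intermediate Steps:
Mul(Mul(-4, 8), x) = Mul(Mul(-4, 8), -6) = Mul(-32, -6) = 192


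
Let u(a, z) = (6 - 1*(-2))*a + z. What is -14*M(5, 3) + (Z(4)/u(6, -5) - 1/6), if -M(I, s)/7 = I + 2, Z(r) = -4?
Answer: 176921/258 ≈ 685.74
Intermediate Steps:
u(a, z) = z + 8*a (u(a, z) = (6 + 2)*a + z = 8*a + z = z + 8*a)
M(I, s) = -14 - 7*I (M(I, s) = -7*(I + 2) = -7*(2 + I) = -14 - 7*I)
-14*M(5, 3) + (Z(4)/u(6, -5) - 1/6) = -14*(-14 - 7*5) + (-4/(-5 + 8*6) - 1/6) = -14*(-14 - 35) + (-4/(-5 + 48) - 1*⅙) = -14*(-49) + (-4/43 - ⅙) = 686 + (-4*1/43 - ⅙) = 686 + (-4/43 - ⅙) = 686 - 67/258 = 176921/258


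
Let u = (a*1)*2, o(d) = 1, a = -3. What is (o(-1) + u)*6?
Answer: -30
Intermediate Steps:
u = -6 (u = -3*1*2 = -3*2 = -6)
(o(-1) + u)*6 = (1 - 6)*6 = -5*6 = -30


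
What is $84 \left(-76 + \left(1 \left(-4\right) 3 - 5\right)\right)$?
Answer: $-7812$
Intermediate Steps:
$84 \left(-76 + \left(1 \left(-4\right) 3 - 5\right)\right) = 84 \left(-76 - 17\right) = 84 \left(-93\right) = -7812$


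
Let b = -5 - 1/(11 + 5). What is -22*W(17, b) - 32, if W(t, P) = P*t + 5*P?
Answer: 9673/4 ≈ 2418.3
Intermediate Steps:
b = -81/16 (b = -5 - 1/16 = -81/16 ≈ -5.0625)
W(t, P) = 5*P + P*t
-22*W(17, b) - 32 = -(-891)*(5 + 17)/8 - 32 = -(-891)*22/8 - 32 = -22*(-891/8) - 32 = 9801/4 - 32 = 9673/4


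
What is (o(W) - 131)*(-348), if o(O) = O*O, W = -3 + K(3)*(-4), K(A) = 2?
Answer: 3480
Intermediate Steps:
W = -11 (W = -3 + 2*(-4) = -3 - 8 = -11)
o(O) = O**2
(o(W) - 131)*(-348) = ((-11)**2 - 131)*(-348) = (121 - 131)*(-348) = -10*(-348) = 3480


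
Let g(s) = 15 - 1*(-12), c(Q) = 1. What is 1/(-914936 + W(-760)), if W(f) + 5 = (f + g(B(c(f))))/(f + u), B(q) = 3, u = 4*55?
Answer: -540/494067407 ≈ -1.0930e-6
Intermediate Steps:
u = 220
g(s) = 27 (g(s) = 15 + 12 = 27)
W(f) = -5 + (27 + f)/(220 + f) (W(f) = -5 + (f + 27)/(f + 220) = -5 + (27 + f)/(220 + f))
1/(-914936 + W(-760)) = 1/(-914936 + (-1073 - 4*(-760))/(220 - 760)) = 1/(-914936 + (-1073 + 3040)/(-540)) = 1/(-914936 - 1/540*1967) = 1/(-914936 - 1967/540) = 1/(-494067407/540) = -540/494067407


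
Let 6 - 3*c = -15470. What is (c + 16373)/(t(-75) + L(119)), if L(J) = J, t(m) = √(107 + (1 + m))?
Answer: 7686805/42384 - 64595*√33/42384 ≈ 172.61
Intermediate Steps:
c = 15476/3 (c = 2 - ⅓*(-15470) = 2 + 15470/3 = 15476/3 ≈ 5158.7)
t(m) = √(108 + m)
(c + 16373)/(t(-75) + L(119)) = (15476/3 + 16373)/(√(108 - 75) + 119) = 64595/(3*(√33 + 119)) = 64595/(3*(119 + √33))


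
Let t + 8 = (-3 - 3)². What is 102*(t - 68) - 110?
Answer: -4190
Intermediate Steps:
t = 28 (t = -8 + (-3 - 3)² = -8 + (-6)² = -8 + 36 = 28)
102*(t - 68) - 110 = 102*(28 - 68) - 110 = 102*(-40) - 110 = -4080 - 110 = -4190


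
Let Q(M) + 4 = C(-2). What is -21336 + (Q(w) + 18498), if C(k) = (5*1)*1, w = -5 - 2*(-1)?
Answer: -2837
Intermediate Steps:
w = -3 (w = -5 + 2 = -3)
C(k) = 5 (C(k) = 5*1 = 5)
Q(M) = 1 (Q(M) = -4 + 5 = 1)
-21336 + (Q(w) + 18498) = -21336 + (1 + 18498) = -21336 + 18499 = -2837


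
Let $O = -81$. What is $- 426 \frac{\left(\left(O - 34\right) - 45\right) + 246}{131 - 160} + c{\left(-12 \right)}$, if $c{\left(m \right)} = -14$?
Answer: $\frac{36230}{29} \approx 1249.3$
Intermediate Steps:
$- 426 \frac{\left(\left(O - 34\right) - 45\right) + 246}{131 - 160} + c{\left(-12 \right)} = - 426 \frac{\left(\left(-81 - 34\right) - 45\right) + 246}{131 - 160} - 14 = - 426 \frac{\left(-115 - 45\right) + 246}{-29} - 14 = - 426 \left(-160 + 246\right) \left(- \frac{1}{29}\right) - 14 = - 426 \cdot 86 \left(- \frac{1}{29}\right) - 14 = \left(-426\right) \left(- \frac{86}{29}\right) - 14 = \frac{36636}{29} - 14 = \frac{36230}{29}$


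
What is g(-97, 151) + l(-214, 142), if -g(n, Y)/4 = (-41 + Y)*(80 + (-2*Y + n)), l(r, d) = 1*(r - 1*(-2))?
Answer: 140148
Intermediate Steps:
l(r, d) = 2 + r (l(r, d) = 1*(r + 2) = 1*(2 + r) = 2 + r)
g(n, Y) = -4*(-41 + Y)*(80 + n - 2*Y) (g(n, Y) = -4*(-41 + Y)*(80 + (-2*Y + n)) = -4*(-41 + Y)*(80 + (n - 2*Y)) = -4*(-41 + Y)*(80 + n - 2*Y))
g(-97, 151) + l(-214, 142) = (13120 - 648*151 + 8*151² + 164*(-97) - 4*151*(-97)) + (2 - 214) = (13120 - 97848 + 8*22801 - 15908 + 58588) - 212 = (13120 - 97848 + 182408 - 15908 + 58588) - 212 = 140360 - 212 = 140148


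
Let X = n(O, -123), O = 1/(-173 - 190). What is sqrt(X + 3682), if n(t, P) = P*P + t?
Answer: 2*sqrt(5121294)/33 ≈ 137.15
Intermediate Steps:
O = -1/363 (O = 1/(-363) = -1/363 ≈ -0.0027548)
n(t, P) = t + P**2 (n(t, P) = P**2 + t = t + P**2)
X = 5491826/363 (X = -1/363 + (-123)**2 = -1/363 + 15129 = 5491826/363 ≈ 15129.)
sqrt(X + 3682) = sqrt(5491826/363 + 3682) = sqrt(6828392/363) = 2*sqrt(5121294)/33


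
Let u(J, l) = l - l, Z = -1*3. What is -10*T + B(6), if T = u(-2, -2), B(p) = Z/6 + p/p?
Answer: ½ ≈ 0.50000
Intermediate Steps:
Z = -3
B(p) = ½ (B(p) = -3/6 + p/p = -3*⅙ + 1 = -½ + 1 = ½)
u(J, l) = 0
T = 0
-10*T + B(6) = -10*0 + ½ = 0 + ½ = ½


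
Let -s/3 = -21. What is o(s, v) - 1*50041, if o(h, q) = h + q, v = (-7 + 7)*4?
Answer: -49978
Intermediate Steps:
s = 63 (s = -3*(-21) = 63)
v = 0 (v = 0*4 = 0)
o(s, v) - 1*50041 = (63 + 0) - 1*50041 = 63 - 50041 = -49978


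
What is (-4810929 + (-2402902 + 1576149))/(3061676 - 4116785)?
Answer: 5637682/1055109 ≈ 5.3432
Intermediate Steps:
(-4810929 + (-2402902 + 1576149))/(3061676 - 4116785) = (-4810929 - 826753)/(-1055109) = -5637682*(-1/1055109) = 5637682/1055109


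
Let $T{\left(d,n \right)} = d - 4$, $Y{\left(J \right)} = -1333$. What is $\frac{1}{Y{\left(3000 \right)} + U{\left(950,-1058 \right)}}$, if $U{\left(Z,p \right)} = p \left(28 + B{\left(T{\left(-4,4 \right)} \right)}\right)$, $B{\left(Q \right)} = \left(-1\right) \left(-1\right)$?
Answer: $- \frac{1}{32015} \approx -3.1235 \cdot 10^{-5}$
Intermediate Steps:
$T{\left(d,n \right)} = -4 + d$
$B{\left(Q \right)} = 1$
$U{\left(Z,p \right)} = 29 p$ ($U{\left(Z,p \right)} = p \left(28 + 1\right) = p 29 = 29 p$)
$\frac{1}{Y{\left(3000 \right)} + U{\left(950,-1058 \right)}} = \frac{1}{-1333 + 29 \left(-1058\right)} = \frac{1}{-1333 - 30682} = \frac{1}{-32015} = - \frac{1}{32015}$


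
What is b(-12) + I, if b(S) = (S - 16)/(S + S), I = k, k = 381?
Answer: 2293/6 ≈ 382.17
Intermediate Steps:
I = 381
b(S) = (-16 + S)/(2*S) (b(S) = (-16 + S)/((2*S)) = (-16 + S)*(1/(2*S)) = (-16 + S)/(2*S))
b(-12) + I = (1/2)*(-16 - 12)/(-12) + 381 = (1/2)*(-1/12)*(-28) + 381 = 7/6 + 381 = 2293/6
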